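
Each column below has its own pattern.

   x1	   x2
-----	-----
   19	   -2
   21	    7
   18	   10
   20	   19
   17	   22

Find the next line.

For the column x1, alternating steps +2, −3, +2, −3, …: 19, 21, 18, 20, 17 → 19.
For the column x2, alternating steps +9, +3, +9, +3, …: -2, 7, 10, 19, 22 → 31.
Combining the parts gives 19  31.

19  31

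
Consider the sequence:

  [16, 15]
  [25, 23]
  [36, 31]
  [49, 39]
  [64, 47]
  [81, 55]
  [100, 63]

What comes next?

First part goes 16, 25, 36, 49, 64, 81, 100 → 121 (perfect squares: 4², 5², 6², …).
Second part: +8 each step; 15, 23, 31, 39, 47, 55, 63 → 71.
So the next pair is [121, 71].

[121, 71]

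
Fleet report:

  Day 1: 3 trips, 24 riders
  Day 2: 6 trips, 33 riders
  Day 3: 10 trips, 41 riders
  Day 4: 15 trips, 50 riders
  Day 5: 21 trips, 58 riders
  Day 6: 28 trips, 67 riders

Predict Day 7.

36 trips, 75 riders

Trips: 3, 6, 10, 15, 21, 28 → 36 (differences are 3, 4, 5, … (increasing by 1 each time)).
For the riders, alternating steps +9, +8, +9, +8, …: 24, 33, 41, 50, 58, 67 → 75.
Combining the parts gives 36 trips, 75 riders.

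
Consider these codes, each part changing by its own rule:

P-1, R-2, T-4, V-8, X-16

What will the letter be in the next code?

Letter: letters move forward 2 places in the alphabet, so P, R, T, V, X → Z.

Z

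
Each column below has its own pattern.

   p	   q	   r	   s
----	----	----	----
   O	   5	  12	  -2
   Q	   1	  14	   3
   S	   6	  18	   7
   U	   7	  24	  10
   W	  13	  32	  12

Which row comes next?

Y  20  42  13

Column p: letters move forward 2 places in the alphabet, so O, Q, S, U, W → Y.
Column q: 5, 1, 6, 7, 13 → 20 (each term is the sum of the two before it).
Column r — differences are 2, 4, 6, … (increasing by 2 each time): 12, 14, 18, 24, 32 → 42.
Column s: differences are 5, 4, 3, … (decreasing by 1 each time), so -2, 3, 7, 10, 12 → 13.
Putting it together: Y  20  42  13.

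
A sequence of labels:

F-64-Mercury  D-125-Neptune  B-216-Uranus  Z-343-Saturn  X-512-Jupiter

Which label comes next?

For the letter, letters move back 2 places in the alphabet, wrapping A→Z: F, D, B, Z, X → V.
Second component goes 64, 125, 216, 343, 512 → 729 (perfect cubes: 4³, 5³, 6³, …).
Planet: runs backward through the planets Mercury→Neptune, so Mercury, Neptune, Uranus, Saturn, Jupiter → Mars.
Combining the parts gives V-729-Mars.

V-729-Mars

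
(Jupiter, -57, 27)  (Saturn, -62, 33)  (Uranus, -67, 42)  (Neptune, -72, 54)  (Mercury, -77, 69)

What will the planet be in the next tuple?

Venus

Planet: runs through the planets Mercury→Neptune, so Jupiter, Saturn, Uranus, Neptune, Mercury → Venus.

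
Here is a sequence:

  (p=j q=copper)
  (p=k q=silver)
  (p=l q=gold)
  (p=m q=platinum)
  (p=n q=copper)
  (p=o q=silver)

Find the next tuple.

(p=p q=gold)

For the p, letters move forward 1 place in the alphabet: j, k, l, m, n, o → p.
Q: copper, silver, gold, platinum, copper, silver → gold (repeats copper → silver → gold → platinum).
So the next tuple is (p=p q=gold).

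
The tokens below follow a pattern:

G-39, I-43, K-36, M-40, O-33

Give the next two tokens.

Letter: letters move forward 2 places in the alphabet, so G, I, K, M, O → Q → S.
Second component: alternating steps +4, −7, +4, −7, …; 39, 43, 36, 40, 33 → 37 → 30.
So the next two tokens are Q-37 and S-30.

Q-37 then S-30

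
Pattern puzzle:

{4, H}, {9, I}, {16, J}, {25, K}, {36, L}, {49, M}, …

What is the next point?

First part goes 4, 9, 16, 25, 36, 49 → 64 (perfect squares: 2², 3², 4², …).
Letter — letters move forward 1 place in the alphabet: H, I, J, K, L, M → N.
Combining the parts gives {64, N}.

{64, N}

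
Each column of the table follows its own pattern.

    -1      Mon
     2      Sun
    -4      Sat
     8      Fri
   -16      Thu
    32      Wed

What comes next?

-64  Tue

First component — ×(-2) each step: -1, 2, -4, 8, -16, 32 → -64.
Day: runs backward through the weekdays Mon→Sun, so Mon, Sun, Sat, Fri, Thu, Wed → Tue.
Combining the parts gives -64  Tue.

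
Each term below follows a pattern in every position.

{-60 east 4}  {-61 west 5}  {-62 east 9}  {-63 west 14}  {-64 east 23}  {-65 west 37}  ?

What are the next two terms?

First part: -60, -61, -62, -63, -64, -65 → -66 → -67 (−1 each step).
For the direction, alternates east ↔ west: east, west, east, west, east, west → east → west.
Third part — each term is the sum of the two before it: 4, 5, 9, 14, 23, 37 → 60 → 97.
Putting the parts together: {-66 east 60} and then {-67 west 97}.

{-66 east 60}, {-67 west 97}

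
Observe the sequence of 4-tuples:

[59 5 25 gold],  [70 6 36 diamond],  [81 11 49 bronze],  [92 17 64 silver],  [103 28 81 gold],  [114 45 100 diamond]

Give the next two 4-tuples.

For the first slot, +11 each step: 59, 70, 81, 92, 103, 114 → 125 → 136.
Second slot: each term is the sum of the two before it, so 5, 6, 11, 17, 28, 45 → 73 → 118.
Third slot: 25, 36, 49, 64, 81, 100 → 121 → 144 (perfect squares: 5², 6², 7², …).
Rank: repeats gold → diamond → bronze → silver, so gold, diamond, bronze, silver, gold, diamond → bronze → silver.
So the next two 4-tuples are [125 73 121 bronze] and [136 118 144 silver].

[125 73 121 bronze], [136 118 144 silver]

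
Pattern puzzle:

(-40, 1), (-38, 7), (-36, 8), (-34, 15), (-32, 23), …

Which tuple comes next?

(-30, 38)

First value: +2 each step, so -40, -38, -36, -34, -32 → -30.
Second value: each term is the sum of the two before it; 1, 7, 8, 15, 23 → 38.
So the next tuple is (-30, 38).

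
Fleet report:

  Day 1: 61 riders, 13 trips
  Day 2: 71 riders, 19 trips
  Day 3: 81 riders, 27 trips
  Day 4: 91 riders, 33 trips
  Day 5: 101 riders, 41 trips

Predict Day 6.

Riders: +10 each step; 61, 71, 81, 91, 101 → 111.
Trips: 13, 19, 27, 33, 41 → 47 (alternating steps +6, +8, +6, +8, …).
Putting it together: 111 riders, 47 trips.

111 riders, 47 trips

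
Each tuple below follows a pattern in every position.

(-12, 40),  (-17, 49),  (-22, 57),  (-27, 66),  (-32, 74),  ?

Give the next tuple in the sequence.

(-37, 83)

First entry: -12, -17, -22, -27, -32 → -37 (−5 each step).
For the second entry, alternating steps +9, +8, +9, +8, …: 40, 49, 57, 66, 74 → 83.
So the next tuple is (-37, 83).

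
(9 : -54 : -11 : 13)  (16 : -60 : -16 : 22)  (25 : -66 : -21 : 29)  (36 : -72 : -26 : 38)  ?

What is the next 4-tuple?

(49 : -78 : -31 : 45)

First slot: perfect squares: 3², 4², 5², …; 9, 16, 25, 36 → 49.
Second slot: −6 each step, so -54, -60, -66, -72 → -78.
For the third slot, −5 each step: -11, -16, -21, -26 → -31.
Fourth slot: alternating steps +9, +7, +9, +7, …; 13, 22, 29, 38 → 45.
Combining the parts gives (49 : -78 : -31 : 45).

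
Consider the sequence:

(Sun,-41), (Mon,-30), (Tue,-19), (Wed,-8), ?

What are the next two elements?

For the day, runs through the weekdays Mon→Sun: Sun, Mon, Tue, Wed → Thu → Fri.
For the second coordinate, +11 each step: -41, -30, -19, -8 → 3 → 14.
So the next two elements are (Thu,3) and (Fri,14).

(Thu,3), (Fri,14)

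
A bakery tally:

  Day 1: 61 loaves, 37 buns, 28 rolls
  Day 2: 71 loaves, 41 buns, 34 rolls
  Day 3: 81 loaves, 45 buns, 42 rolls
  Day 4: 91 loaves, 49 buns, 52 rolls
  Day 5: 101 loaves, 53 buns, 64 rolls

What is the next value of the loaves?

For the loaves, +10 each step: 61, 71, 81, 91, 101 → 111.
For the buns, +4 each step: 37, 41, 45, 49, 53 → 57.
For the rolls, differences are 6, 8, 10, … (increasing by 2 each time): 28, 34, 42, 52, 64 → 78.

111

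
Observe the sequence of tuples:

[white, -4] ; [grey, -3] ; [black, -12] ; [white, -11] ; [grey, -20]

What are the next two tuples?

Shade: repeats white → grey → black; white, grey, black, white, grey → black → white.
Second slot goes -4, -3, -12, -11, -20 → -19 → -28 (alternating steps +1, −9, +1, −9, …).
So the next two tuples are [black, -19] and [white, -28].

[black, -19], [white, -28]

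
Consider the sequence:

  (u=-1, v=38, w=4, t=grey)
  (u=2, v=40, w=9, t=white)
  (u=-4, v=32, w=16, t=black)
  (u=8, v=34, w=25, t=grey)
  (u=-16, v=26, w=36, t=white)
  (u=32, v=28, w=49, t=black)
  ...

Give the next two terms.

U goes -1, 2, -4, 8, -16, 32 → -64 → 128 (×(-2) each step).
V: alternating steps +2, −8, +2, −8, …; 38, 40, 32, 34, 26, 28 → 20 → 22.
W: perfect squares: 2², 3², 4², …, so 4, 9, 16, 25, 36, 49 → 64 → 81.
T goes grey, white, black, grey, white, black → grey → white (repeats grey → white → black).
So the next two terms are (u=-64, v=20, w=64, t=grey) and (u=128, v=22, w=81, t=white).

(u=-64, v=20, w=64, t=grey), (u=128, v=22, w=81, t=white)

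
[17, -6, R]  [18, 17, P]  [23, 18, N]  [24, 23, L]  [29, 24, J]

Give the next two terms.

First coordinate — alternating steps +1, +5, +1, +5, …: 17, 18, 23, 24, 29 → 30 → 35.
For the second coordinate, always the previous value of the first coordinate: -6, 17, 18, 23, 24 → 29 → 30.
Letter: letters move back 2 places in the alphabet, so R, P, N, L, J → H → F.
So the next two terms are [30, 29, H] and [35, 30, F].

[30, 29, H], [35, 30, F]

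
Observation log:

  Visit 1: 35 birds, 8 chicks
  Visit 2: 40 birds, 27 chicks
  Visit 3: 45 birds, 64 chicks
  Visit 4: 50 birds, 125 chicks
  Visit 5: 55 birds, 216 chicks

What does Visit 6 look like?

For the birds, +5 each step: 35, 40, 45, 50, 55 → 60.
Chicks: 8, 27, 64, 125, 216 → 343 (perfect cubes: 2³, 3³, 4³, …).
Putting it together: 60 birds, 343 chicks.

60 birds, 343 chicks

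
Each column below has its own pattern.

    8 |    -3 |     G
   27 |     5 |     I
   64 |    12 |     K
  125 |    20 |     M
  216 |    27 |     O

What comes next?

343  35  Q

First component: perfect cubes: 2³, 3³, 4³, …; 8, 27, 64, 125, 216 → 343.
For the second component, alternating steps +8, +7, +8, +7, …: -3, 5, 12, 20, 27 → 35.
Letter — letters move forward 2 places in the alphabet: G, I, K, M, O → Q.
So the next line is 343  35  Q.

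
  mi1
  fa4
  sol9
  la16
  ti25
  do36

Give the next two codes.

re49, mi64

Note: mi, fa, sol, la, ti, do → re → mi (runs through the solfège scale do→ti).
Second component: perfect squares: 1², 2², 3², …, so 1, 4, 9, 16, 25, 36 → 49 → 64.
Putting the parts together: re49 and then mi64.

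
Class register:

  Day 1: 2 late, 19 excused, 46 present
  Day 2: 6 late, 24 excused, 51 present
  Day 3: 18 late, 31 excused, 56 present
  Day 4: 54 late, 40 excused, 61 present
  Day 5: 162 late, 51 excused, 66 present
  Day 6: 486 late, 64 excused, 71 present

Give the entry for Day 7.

1458 late, 79 excused, 76 present

Late — ×3 each step: 2, 6, 18, 54, 162, 486 → 1458.
Excused: differences are 5, 7, 9, … (increasing by 2 each time); 19, 24, 31, 40, 51, 64 → 79.
For the present, +5 each step: 46, 51, 56, 61, 66, 71 → 76.
Combining the parts gives 1458 late, 79 excused, 76 present.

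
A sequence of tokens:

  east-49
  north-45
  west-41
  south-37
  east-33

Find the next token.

north-29

Direction: east, north, west, south, east → north (repeats east → north → west → south).
For the second component, −4 each step: 49, 45, 41, 37, 33 → 29.
Combining the parts gives north-29.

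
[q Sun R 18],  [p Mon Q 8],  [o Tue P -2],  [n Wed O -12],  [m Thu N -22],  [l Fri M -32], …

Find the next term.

First letter — letters move back 1 place in the alphabet: q, p, o, n, m, l → k.
Day: Sun, Mon, Tue, Wed, Thu, Fri → Sat (runs through the weekdays Mon→Sun).
For the second letter, letters move back 1 place in the alphabet: R, Q, P, O, N, M → L.
Fourth part: −10 each step, so 18, 8, -2, -12, -22, -32 → -42.
Putting it together: [k Sat L -42].

[k Sat L -42]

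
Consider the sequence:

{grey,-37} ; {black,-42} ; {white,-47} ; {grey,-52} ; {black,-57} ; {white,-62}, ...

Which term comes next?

For the shade, repeats grey → black → white: grey, black, white, grey, black, white → grey.
Second value: -37, -42, -47, -52, -57, -62 → -67 (−5 each step).
So the next term is {grey,-67}.

{grey,-67}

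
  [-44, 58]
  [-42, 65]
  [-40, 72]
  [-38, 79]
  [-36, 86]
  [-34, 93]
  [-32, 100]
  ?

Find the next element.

For the first part, +2 each step: -44, -42, -40, -38, -36, -34, -32 → -30.
Second part goes 58, 65, 72, 79, 86, 93, 100 → 107 (+7 each step).
Putting it together: [-30, 107].

[-30, 107]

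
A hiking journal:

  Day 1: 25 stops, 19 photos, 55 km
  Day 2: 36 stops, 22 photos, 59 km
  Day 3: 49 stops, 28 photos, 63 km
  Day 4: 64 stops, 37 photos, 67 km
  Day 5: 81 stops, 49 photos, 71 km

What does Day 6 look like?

100 stops, 64 photos, 75 km

Stops — perfect squares: 5², 6², 7², …: 25, 36, 49, 64, 81 → 100.
Photos: differences are 3, 6, 9, … (increasing by 3 each time), so 19, 22, 28, 37, 49 → 64.
Km goes 55, 59, 63, 67, 71 → 75 (+4 each step).
Putting it together: 100 stops, 64 photos, 75 km.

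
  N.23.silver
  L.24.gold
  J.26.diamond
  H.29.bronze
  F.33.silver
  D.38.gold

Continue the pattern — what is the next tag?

B.44.diamond

Letter: letters move back 2 places in the alphabet; N, L, J, H, F, D → B.
Second component goes 23, 24, 26, 29, 33, 38 → 44 (differences are 1, 2, 3, … (increasing by 1 each time)).
Rank: repeats silver → gold → diamond → bronze, so silver, gold, diamond, bronze, silver, gold → diamond.
Putting it together: B.44.diamond.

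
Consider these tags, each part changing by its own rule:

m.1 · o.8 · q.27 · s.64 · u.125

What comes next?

w.216

Letter: m, o, q, s, u → w (letters move forward 2 places in the alphabet).
Second component: perfect cubes: 1³, 2³, 3³, …; 1, 8, 27, 64, 125 → 216.
Putting it together: w.216.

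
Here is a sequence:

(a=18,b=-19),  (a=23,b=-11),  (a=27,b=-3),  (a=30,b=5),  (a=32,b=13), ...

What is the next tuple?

(a=33,b=21)

A: differences are 5, 4, 3, … (decreasing by 1 each time); 18, 23, 27, 30, 32 → 33.
B: -19, -11, -3, 5, 13 → 21 (+8 each step).
Putting it together: (a=33,b=21).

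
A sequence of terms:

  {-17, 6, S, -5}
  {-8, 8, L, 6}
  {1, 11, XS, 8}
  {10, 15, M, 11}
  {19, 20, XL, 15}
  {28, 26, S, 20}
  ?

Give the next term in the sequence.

First entry: +9 each step, so -17, -8, 1, 10, 19, 28 → 37.
Second entry: 6, 8, 11, 15, 20, 26 → 33 (differences are 2, 3, 4, … (increasing by 1 each time)).
Size: repeats S → L → XS → M → XL, so S, L, XS, M, XL, S → L.
For the fourth entry, always the previous value of the second entry: -5, 6, 8, 11, 15, 20 → 26.
Putting it together: {37, 33, L, 26}.

{37, 33, L, 26}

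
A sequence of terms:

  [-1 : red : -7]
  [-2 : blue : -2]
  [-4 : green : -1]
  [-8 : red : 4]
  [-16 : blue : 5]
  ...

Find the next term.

First slot: ×2 each step, so -1, -2, -4, -8, -16 → -32.
Colour goes red, blue, green, red, blue → green (repeats red → blue → green).
Third slot: alternating steps +5, +1, +5, +1, …; -7, -2, -1, 4, 5 → 10.
Combining the parts gives [-32 : green : 10].

[-32 : green : 10]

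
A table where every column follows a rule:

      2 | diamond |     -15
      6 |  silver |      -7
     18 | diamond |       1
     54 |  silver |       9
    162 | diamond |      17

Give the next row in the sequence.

486  silver  25

First component — ×3 each step: 2, 6, 18, 54, 162 → 486.
Rank: alternates diamond ↔ silver; diamond, silver, diamond, silver, diamond → silver.
Third component — +8 each step: -15, -7, 1, 9, 17 → 25.
So the next row is 486  silver  25.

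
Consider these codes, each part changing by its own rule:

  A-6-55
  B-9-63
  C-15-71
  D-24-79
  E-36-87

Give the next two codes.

For the letter, letters move forward 1 place in the alphabet: A, B, C, D, E → F → G.
Second component — differences are 3, 6, 9, … (increasing by 3 each time): 6, 9, 15, 24, 36 → 51 → 69.
Third component goes 55, 63, 71, 79, 87 → 95 → 103 (+8 each step).
So the next two codes are F-51-95 and G-69-103.

F-51-95 then G-69-103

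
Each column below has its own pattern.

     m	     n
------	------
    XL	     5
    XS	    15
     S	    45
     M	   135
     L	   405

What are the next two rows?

For the column m, runs through clothing sizes XS→XL: XL, XS, S, M, L → XL → XS.
Column n: 5, 15, 45, 135, 405 → 1215 → 3645 (×3 each step).
So the next two rows are XL  1215 and XS  3645.

XL  1215; XS  3645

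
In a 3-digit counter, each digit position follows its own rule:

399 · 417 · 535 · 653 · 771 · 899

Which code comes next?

First digit — +1 each step, mod 10: 3, 4, 5, 6, 7, 8 → 9.
Second digit goes 9, 1, 3, 5, 7, 9 → 1 (+2 each step, mod 10).
For the third digit, −2 each step, mod 10: 9, 7, 5, 3, 1, 9 → 7.
Combining the parts gives 917.

917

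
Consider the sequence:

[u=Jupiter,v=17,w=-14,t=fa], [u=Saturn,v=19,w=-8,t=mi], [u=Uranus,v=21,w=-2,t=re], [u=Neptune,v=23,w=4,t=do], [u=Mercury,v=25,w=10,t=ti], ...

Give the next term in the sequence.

[u=Venus,v=27,w=16,t=la]

U — runs through the planets Mercury→Neptune: Jupiter, Saturn, Uranus, Neptune, Mercury → Venus.
V: 17, 19, 21, 23, 25 → 27 (+2 each step).
W: +6 each step; -14, -8, -2, 4, 10 → 16.
T: runs backward through the solfège scale do→ti, so fa, mi, re, do, ti → la.
Combining the parts gives [u=Venus,v=27,w=16,t=la].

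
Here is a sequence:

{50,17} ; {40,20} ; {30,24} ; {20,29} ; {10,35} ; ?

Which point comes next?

{0,42}

For the first slot, −10 each step: 50, 40, 30, 20, 10 → 0.
Second slot: 17, 20, 24, 29, 35 → 42 (differences are 3, 4, 5, … (increasing by 1 each time)).
Putting it together: {0,42}.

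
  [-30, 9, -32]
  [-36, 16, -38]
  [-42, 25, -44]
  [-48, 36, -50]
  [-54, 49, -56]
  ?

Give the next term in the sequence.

[-60, 64, -62]

First component: −6 each step, so -30, -36, -42, -48, -54 → -60.
Second component goes 9, 16, 25, 36, 49 → 64 (perfect squares: 3², 4², 5², …).
Third component — always 2 less than the first component: -32, -38, -44, -50, -56 → -62.
Combining the parts gives [-60, 64, -62].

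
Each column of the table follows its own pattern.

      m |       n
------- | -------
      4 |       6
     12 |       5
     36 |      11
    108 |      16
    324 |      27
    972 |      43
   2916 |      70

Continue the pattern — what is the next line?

Column m goes 4, 12, 36, 108, 324, 972, 2916 → 8748 (×3 each step).
For the column n, each term is the sum of the two before it: 6, 5, 11, 16, 27, 43, 70 → 113.
So the next line is 8748  113.

8748  113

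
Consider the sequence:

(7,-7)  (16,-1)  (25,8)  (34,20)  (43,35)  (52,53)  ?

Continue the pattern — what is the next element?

(61,74)

First component: +9 each step; 7, 16, 25, 34, 43, 52 → 61.
Second component: -7, -1, 8, 20, 35, 53 → 74 (differences are 6, 9, 12, … (increasing by 3 each time)).
Combining the parts gives (61,74).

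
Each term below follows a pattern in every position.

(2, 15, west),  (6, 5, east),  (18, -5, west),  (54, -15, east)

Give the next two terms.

First component goes 2, 6, 18, 54 → 162 → 486 (×3 each step).
Second component — −10 each step: 15, 5, -5, -15 → -25 → -35.
Direction — alternates west ↔ east: west, east, west, east → west → east.
So the next two terms are (162, -25, west) and (486, -35, east).

(162, -25, west), (486, -35, east)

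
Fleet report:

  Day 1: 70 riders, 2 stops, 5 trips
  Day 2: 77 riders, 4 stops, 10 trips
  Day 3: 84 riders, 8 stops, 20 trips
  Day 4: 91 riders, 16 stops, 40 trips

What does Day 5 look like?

Riders goes 70, 77, 84, 91 → 98 (+7 each step).
For the stops, ×2 each step: 2, 4, 8, 16 → 32.
Trips: ×2 each step, so 5, 10, 20, 40 → 80.
Putting it together: 98 riders, 32 stops, 80 trips.

98 riders, 32 stops, 80 trips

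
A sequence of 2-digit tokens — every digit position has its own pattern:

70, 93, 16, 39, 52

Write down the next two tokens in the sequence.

75, 98

First digit — +2 each step, mod 10: 7, 9, 1, 3, 5 → 7 → 9.
Second digit goes 0, 3, 6, 9, 2 → 5 → 8 (+3 each step, mod 10).
So the next two tokens are 75 and 98.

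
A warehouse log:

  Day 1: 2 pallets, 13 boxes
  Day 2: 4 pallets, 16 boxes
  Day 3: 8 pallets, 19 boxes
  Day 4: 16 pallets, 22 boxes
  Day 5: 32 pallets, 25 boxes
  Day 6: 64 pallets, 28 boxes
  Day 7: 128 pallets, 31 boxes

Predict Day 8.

Pallets — ×2 each step: 2, 4, 8, 16, 32, 64, 128 → 256.
Boxes: +3 each step; 13, 16, 19, 22, 25, 28, 31 → 34.
Combining the parts gives 256 pallets, 34 boxes.

256 pallets, 34 boxes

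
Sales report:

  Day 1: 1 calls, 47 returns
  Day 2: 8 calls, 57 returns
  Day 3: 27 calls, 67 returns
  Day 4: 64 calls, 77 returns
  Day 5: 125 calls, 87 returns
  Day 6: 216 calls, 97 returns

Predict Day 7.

343 calls, 107 returns

For the calls, perfect cubes: 1³, 2³, 3³, …: 1, 8, 27, 64, 125, 216 → 343.
Returns: +10 each step; 47, 57, 67, 77, 87, 97 → 107.
So the next row is 343 calls, 107 returns.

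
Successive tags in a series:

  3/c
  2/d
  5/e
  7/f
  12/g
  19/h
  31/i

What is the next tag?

50/j

First component: 3, 2, 5, 7, 12, 19, 31 → 50 (each term is the sum of the two before it).
Letter: letters move forward 1 place in the alphabet; c, d, e, f, g, h, i → j.
Combining the parts gives 50/j.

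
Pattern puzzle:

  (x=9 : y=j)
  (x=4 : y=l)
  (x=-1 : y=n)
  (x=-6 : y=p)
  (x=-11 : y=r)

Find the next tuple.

X: 9, 4, -1, -6, -11 → -16 (−5 each step).
Y — letters move forward 2 places in the alphabet: j, l, n, p, r → t.
Putting it together: (x=-16 : y=t).

(x=-16 : y=t)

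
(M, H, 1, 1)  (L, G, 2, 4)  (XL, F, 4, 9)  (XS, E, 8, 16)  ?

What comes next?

Size: runs through clothing sizes XS→XL; M, L, XL, XS → S.
Letter — letters move back 1 place in the alphabet: H, G, F, E → D.
Third coordinate — ×2 each step: 1, 2, 4, 8 → 16.
Fourth coordinate — perfect squares: 1², 2², 3², …: 1, 4, 9, 16 → 25.
Combining the parts gives (S, D, 16, 25).

(S, D, 16, 25)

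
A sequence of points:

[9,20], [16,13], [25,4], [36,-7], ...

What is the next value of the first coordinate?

First coordinate: 9, 16, 25, 36 → 49 (perfect squares: 3², 4², 5², …).

49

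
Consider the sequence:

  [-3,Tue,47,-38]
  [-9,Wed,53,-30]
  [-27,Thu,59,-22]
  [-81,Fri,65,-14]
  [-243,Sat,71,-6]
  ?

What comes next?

First coordinate: -3, -9, -27, -81, -243 → -729 (×3 each step).
Day: runs through the weekdays Mon→Sun; Tue, Wed, Thu, Fri, Sat → Sun.
Third coordinate — +6 each step: 47, 53, 59, 65, 71 → 77.
Fourth coordinate — +8 each step: -38, -30, -22, -14, -6 → 2.
Combining the parts gives [-729,Sun,77,2].

[-729,Sun,77,2]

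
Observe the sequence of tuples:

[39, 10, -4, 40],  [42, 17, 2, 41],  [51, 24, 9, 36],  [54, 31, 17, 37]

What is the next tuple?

[63, 38, 26, 32]

For the first entry, alternating steps +3, +9, +3, +9, …: 39, 42, 51, 54 → 63.
Second entry goes 10, 17, 24, 31 → 38 (+7 each step).
Third entry — differences are 6, 7, 8, … (increasing by 1 each time): -4, 2, 9, 17 → 26.
Fourth entry: alternating steps +1, −5, +1, −5, …; 40, 41, 36, 37 → 32.
Combining the parts gives [63, 38, 26, 32].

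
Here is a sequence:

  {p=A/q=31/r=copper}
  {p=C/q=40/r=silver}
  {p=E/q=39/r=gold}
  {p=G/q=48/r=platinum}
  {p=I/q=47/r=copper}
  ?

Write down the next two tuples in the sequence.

{p=K/q=56/r=silver}, {p=M/q=55/r=gold}

P: letters move forward 2 places in the alphabet, so A, C, E, G, I → K → M.
Q: 31, 40, 39, 48, 47 → 56 → 55 (alternating steps +9, −1, +9, −1, …).
R: repeats copper → silver → gold → platinum, so copper, silver, gold, platinum, copper → silver → gold.
Putting the parts together: {p=K/q=56/r=silver} and then {p=M/q=55/r=gold}.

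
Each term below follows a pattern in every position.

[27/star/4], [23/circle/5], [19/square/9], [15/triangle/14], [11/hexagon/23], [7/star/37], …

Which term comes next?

[3/circle/60]

For the first slot, −4 each step: 27, 23, 19, 15, 11, 7 → 3.
Shape: star, circle, square, triangle, hexagon, star → circle (repeats star → circle → square → triangle → hexagon).
Third slot: 4, 5, 9, 14, 23, 37 → 60 (each term is the sum of the two before it).
So the next term is [3/circle/60].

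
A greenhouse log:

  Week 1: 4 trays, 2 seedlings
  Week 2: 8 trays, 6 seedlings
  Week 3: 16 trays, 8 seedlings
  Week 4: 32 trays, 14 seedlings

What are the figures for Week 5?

Trays: ×2 each step; 4, 8, 16, 32 → 64.
For the seedlings, each term is the sum of the two before it: 2, 6, 8, 14 → 22.
Putting it together: 64 trays, 22 seedlings.

64 trays, 22 seedlings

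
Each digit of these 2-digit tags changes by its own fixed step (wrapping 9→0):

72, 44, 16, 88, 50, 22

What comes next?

94

First digit: −3 each step, mod 10; 7, 4, 1, 8, 5, 2 → 9.
For the second digit, +2 each step, mod 10: 2, 4, 6, 8, 0, 2 → 4.
So the next tag is 94.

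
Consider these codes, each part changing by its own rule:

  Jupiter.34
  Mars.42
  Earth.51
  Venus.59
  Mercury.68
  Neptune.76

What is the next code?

Uranus.85

Planet — runs backward through the planets Mercury→Neptune: Jupiter, Mars, Earth, Venus, Mercury, Neptune → Uranus.
Second component: alternating steps +8, +9, +8, +9, …; 34, 42, 51, 59, 68, 76 → 85.
Putting it together: Uranus.85.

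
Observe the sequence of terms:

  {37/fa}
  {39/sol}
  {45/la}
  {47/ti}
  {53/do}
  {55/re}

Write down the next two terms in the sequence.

First value — alternating steps +2, +6, +2, +6, …: 37, 39, 45, 47, 53, 55 → 61 → 63.
Note: runs through the solfège scale do→ti; fa, sol, la, ti, do, re → mi → fa.
So the next two terms are {61/mi} and {63/fa}.

{61/mi}, {63/fa}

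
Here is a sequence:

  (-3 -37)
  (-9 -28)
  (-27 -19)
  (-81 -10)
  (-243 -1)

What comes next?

First value — ×3 each step: -3, -9, -27, -81, -243 → -729.
Second value — +9 each step: -37, -28, -19, -10, -1 → 8.
Putting it together: (-729 8).

(-729 8)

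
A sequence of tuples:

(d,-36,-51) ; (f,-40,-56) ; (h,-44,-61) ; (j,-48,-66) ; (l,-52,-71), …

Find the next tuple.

(n,-56,-76)

Letter goes d, f, h, j, l → n (letters move forward 2 places in the alphabet).
Second entry — −4 each step: -36, -40, -44, -48, -52 → -56.
Third entry: −5 each step; -51, -56, -61, -66, -71 → -76.
Putting it together: (n,-56,-76).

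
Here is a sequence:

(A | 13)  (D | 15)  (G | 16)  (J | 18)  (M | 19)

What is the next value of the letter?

Letter: letters move forward 3 places in the alphabet; A, D, G, J, M → P.

P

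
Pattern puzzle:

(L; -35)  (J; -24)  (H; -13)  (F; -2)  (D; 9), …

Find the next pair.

(B; 20)

Letter: L, J, H, F, D → B (letters move back 2 places in the alphabet).
For the second slot, +11 each step: -35, -24, -13, -2, 9 → 20.
So the next pair is (B; 20).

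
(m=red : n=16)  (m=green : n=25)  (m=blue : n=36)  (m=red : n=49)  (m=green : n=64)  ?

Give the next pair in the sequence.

(m=blue : n=81)

For the m, repeats red → green → blue: red, green, blue, red, green → blue.
For the n, perfect squares: 4², 5², 6², …: 16, 25, 36, 49, 64 → 81.
So the next pair is (m=blue : n=81).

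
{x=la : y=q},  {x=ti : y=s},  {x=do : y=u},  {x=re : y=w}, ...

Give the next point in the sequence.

X: runs through the solfège scale do→ti; la, ti, do, re → mi.
Y: letters move forward 2 places in the alphabet, so q, s, u, w → y.
So the next point is {x=mi : y=y}.

{x=mi : y=y}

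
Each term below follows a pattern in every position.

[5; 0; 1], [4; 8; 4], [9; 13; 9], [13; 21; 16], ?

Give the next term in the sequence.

[22; 26; 25]

First coordinate goes 5, 4, 9, 13 → 22 (each term is the sum of the two before it).
Second coordinate: alternating steps +8, +5, +8, +5, …; 0, 8, 13, 21 → 26.
For the third coordinate, perfect squares: 1², 2², 3², …: 1, 4, 9, 16 → 25.
Combining the parts gives [22; 26; 25].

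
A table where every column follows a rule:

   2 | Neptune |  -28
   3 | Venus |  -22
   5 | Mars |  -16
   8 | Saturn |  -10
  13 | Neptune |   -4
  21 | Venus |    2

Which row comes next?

34  Mars  8

First component goes 2, 3, 5, 8, 13, 21 → 34 (each term is the sum of the two before it).
Planet — repeats Neptune → Venus → Mars → Saturn: Neptune, Venus, Mars, Saturn, Neptune, Venus → Mars.
Third component — +6 each step: -28, -22, -16, -10, -4, 2 → 8.
Combining the parts gives 34  Mars  8.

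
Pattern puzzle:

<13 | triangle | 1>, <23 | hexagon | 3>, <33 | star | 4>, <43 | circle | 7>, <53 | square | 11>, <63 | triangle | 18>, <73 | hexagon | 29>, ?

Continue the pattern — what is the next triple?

<83 | star | 47>

First slot — +10 each step: 13, 23, 33, 43, 53, 63, 73 → 83.
For the shape, repeats triangle → hexagon → star → circle → square: triangle, hexagon, star, circle, square, triangle, hexagon → star.
Third slot: each term is the sum of the two before it, so 1, 3, 4, 7, 11, 18, 29 → 47.
Combining the parts gives <83 | star | 47>.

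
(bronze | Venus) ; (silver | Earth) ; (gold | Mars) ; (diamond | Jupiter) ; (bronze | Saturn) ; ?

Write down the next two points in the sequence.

Rank — repeats bronze → silver → gold → diamond: bronze, silver, gold, diamond, bronze → silver → gold.
Planet: runs through the planets Mercury→Neptune; Venus, Earth, Mars, Jupiter, Saturn → Uranus → Neptune.
So the next two points are (silver | Uranus) and (gold | Neptune).

(silver | Uranus), (gold | Neptune)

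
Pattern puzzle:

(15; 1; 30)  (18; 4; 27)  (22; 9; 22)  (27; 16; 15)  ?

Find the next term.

(33; 25; 6)

First part: differences are 3, 4, 5, … (increasing by 1 each time), so 15, 18, 22, 27 → 33.
Second part: perfect squares: 1², 2², 3², …; 1, 4, 9, 16 → 25.
Third part: together with the second part always sums to 31, so 30, 27, 22, 15 → 6.
So the next term is (33; 25; 6).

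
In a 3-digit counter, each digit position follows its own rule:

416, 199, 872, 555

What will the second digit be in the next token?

3

Second digit goes 1, 9, 7, 5 → 3 (−2 each step, mod 10).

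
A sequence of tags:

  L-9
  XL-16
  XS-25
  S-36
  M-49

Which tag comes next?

L-64

Size: L, XL, XS, S, M → L (runs through clothing sizes XS→XL).
Second component goes 9, 16, 25, 36, 49 → 64 (perfect squares: 3², 4², 5², …).
Putting it together: L-64.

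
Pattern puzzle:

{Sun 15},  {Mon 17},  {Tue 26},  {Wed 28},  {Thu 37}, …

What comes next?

{Fri 39}

Day goes Sun, Mon, Tue, Wed, Thu → Fri (runs through the weekdays Mon→Sun).
For the second part, alternating steps +2, +9, +2, +9, …: 15, 17, 26, 28, 37 → 39.
Putting it together: {Fri 39}.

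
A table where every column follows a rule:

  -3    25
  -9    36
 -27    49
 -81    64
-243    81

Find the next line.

-729  100

First component — ×3 each step: -3, -9, -27, -81, -243 → -729.
For the second component, perfect squares: 5², 6², 7², …: 25, 36, 49, 64, 81 → 100.
Combining the parts gives -729  100.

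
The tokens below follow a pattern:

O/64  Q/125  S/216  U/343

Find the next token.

W/512

Letter: letters move forward 2 places in the alphabet; O, Q, S, U → W.
Second component — perfect cubes: 4³, 5³, 6³, …: 64, 125, 216, 343 → 512.
Putting it together: W/512.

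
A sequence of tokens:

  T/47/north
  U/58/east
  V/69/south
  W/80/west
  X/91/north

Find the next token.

Y/102/east

Letter: letters move forward 1 place in the alphabet; T, U, V, W, X → Y.
Second component goes 47, 58, 69, 80, 91 → 102 (+11 each step).
Direction: repeats north → east → south → west, so north, east, south, west, north → east.
Putting it together: Y/102/east.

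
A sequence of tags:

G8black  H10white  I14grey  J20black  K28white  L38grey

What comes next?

For the letter, letters move forward 1 place in the alphabet: G, H, I, J, K, L → M.
Second component goes 8, 10, 14, 20, 28, 38 → 50 (differences are 2, 4, 6, … (increasing by 2 each time)).
For the shade, repeats black → white → grey: black, white, grey, black, white, grey → black.
Putting it together: M50black.

M50black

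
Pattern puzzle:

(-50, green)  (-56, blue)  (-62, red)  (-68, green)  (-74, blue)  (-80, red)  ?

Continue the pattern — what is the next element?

First entry: −6 each step; -50, -56, -62, -68, -74, -80 → -86.
Colour — repeats green → blue → red: green, blue, red, green, blue, red → green.
So the next element is (-86, green).

(-86, green)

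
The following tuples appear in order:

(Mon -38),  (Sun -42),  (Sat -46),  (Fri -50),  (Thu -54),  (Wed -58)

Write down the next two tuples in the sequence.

Day goes Mon, Sun, Sat, Fri, Thu, Wed → Tue → Mon (runs backward through the weekdays Mon→Sun).
For the second component, −4 each step: -38, -42, -46, -50, -54, -58 → -62 → -66.
Putting the parts together: (Tue -62) and then (Mon -66).

(Tue -62), (Mon -66)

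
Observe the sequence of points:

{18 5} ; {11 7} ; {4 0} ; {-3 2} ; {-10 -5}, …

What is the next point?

First value goes 18, 11, 4, -3, -10 → -17 (−7 each step).
Second value: 5, 7, 0, 2, -5 → -3 (alternating steps +2, −7, +2, −7, …).
Combining the parts gives {-17 -3}.

{-17 -3}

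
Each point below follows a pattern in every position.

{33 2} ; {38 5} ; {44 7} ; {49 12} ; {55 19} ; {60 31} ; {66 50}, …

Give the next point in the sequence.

First coordinate — alternating steps +5, +6, +5, +6, …: 33, 38, 44, 49, 55, 60, 66 → 71.
Second coordinate goes 2, 5, 7, 12, 19, 31, 50 → 81 (each term is the sum of the two before it).
Combining the parts gives {71 81}.

{71 81}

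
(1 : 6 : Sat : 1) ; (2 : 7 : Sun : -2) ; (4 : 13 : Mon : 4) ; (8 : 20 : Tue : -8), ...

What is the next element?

First slot: 1, 2, 4, 8 → 16 (×2 each step).
Second slot: 6, 7, 13, 20 → 33 (each term is the sum of the two before it).
For the day, runs through the weekdays Mon→Sun: Sat, Sun, Mon, Tue → Wed.
Fourth slot: ×(-2) each step, so 1, -2, 4, -8 → 16.
Combining the parts gives (16 : 33 : Wed : 16).

(16 : 33 : Wed : 16)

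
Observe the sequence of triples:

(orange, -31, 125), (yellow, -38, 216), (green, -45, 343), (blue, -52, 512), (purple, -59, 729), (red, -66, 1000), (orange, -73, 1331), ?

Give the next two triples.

(yellow, -80, 1728), (green, -87, 2197)

Colour: repeats orange → yellow → green → blue → purple → red; orange, yellow, green, blue, purple, red, orange → yellow → green.
Second component — −7 each step: -31, -38, -45, -52, -59, -66, -73 → -80 → -87.
Third component — perfect cubes: 5³, 6³, 7³, …: 125, 216, 343, 512, 729, 1000, 1331 → 1728 → 2197.
Putting the parts together: (yellow, -80, 1728) and then (green, -87, 2197).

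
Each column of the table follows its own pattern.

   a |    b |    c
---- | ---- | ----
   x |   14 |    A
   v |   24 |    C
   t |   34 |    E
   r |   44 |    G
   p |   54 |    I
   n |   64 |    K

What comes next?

l  74  M

Column a: letters move back 2 places in the alphabet, so x, v, t, r, p, n → l.
Column b: +10 each step; 14, 24, 34, 44, 54, 64 → 74.
Column c: letters move forward 2 places in the alphabet; A, C, E, G, I, K → M.
Putting it together: l  74  M.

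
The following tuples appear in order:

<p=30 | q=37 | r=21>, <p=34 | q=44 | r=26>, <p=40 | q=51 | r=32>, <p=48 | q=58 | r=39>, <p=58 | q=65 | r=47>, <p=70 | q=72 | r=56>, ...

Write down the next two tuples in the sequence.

For the p, differences are 4, 6, 8, … (increasing by 2 each time): 30, 34, 40, 48, 58, 70 → 84 → 100.
Q: +7 each step, so 37, 44, 51, 58, 65, 72 → 79 → 86.
For the r, differences are 5, 6, 7, … (increasing by 1 each time): 21, 26, 32, 39, 47, 56 → 66 → 77.
So the next two tuples are <p=84 | q=79 | r=66> and <p=100 | q=86 | r=77>.

<p=84 | q=79 | r=66>, <p=100 | q=86 | r=77>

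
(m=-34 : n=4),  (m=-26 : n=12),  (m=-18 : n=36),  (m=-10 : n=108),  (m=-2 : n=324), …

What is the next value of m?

6

M: +8 each step; -34, -26, -18, -10, -2 → 6.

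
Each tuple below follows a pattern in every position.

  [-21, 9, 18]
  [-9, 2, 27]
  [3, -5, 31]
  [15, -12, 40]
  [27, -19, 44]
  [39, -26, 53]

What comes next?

First coordinate — +12 each step: -21, -9, 3, 15, 27, 39 → 51.
Second coordinate: −7 each step; 9, 2, -5, -12, -19, -26 → -33.
Third coordinate: 18, 27, 31, 40, 44, 53 → 57 (alternating steps +9, +4, +9, +4, …).
Combining the parts gives [51, -33, 57].

[51, -33, 57]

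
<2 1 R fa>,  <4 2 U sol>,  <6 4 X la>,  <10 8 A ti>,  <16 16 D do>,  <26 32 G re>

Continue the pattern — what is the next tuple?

<42 64 J mi>

First part: each term is the sum of the two before it; 2, 4, 6, 10, 16, 26 → 42.
For the second part, ×2 each step: 1, 2, 4, 8, 16, 32 → 64.
Letter: R, U, X, A, D, G → J (letters move forward 3 places in the alphabet, wrapping Z→A).
For the note, runs through the solfège scale do→ti: fa, sol, la, ti, do, re → mi.
Combining the parts gives <42 64 J mi>.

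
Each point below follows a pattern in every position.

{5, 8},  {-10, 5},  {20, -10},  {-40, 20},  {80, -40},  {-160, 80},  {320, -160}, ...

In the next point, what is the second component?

For the first component, ×(-2) each step: 5, -10, 20, -40, 80, -160, 320 → -640.
For the second component, always the previous value of the first component: 8, 5, -10, 20, -40, 80, -160 → 320.

320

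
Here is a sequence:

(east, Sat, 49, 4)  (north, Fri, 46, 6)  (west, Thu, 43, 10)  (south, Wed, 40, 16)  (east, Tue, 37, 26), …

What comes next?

Direction goes east, north, west, south, east → north (repeats east → north → west → south).
For the day, runs backward through the weekdays Mon→Sun: Sat, Fri, Thu, Wed, Tue → Mon.
Third entry: 49, 46, 43, 40, 37 → 34 (−3 each step).
Fourth entry — each term is the sum of the two before it: 4, 6, 10, 16, 26 → 42.
So the next term is (north, Mon, 34, 42).

(north, Mon, 34, 42)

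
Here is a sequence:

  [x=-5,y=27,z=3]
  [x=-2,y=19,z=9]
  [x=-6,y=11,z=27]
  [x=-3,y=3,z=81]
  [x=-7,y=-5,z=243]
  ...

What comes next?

[x=-4,y=-13,z=729]

X goes -5, -2, -6, -3, -7 → -4 (alternating steps +3, −4, +3, −4, …).
Y: −8 each step; 27, 19, 11, 3, -5 → -13.
For the z, ×3 each step: 3, 9, 27, 81, 243 → 729.
Putting it together: [x=-4,y=-13,z=729].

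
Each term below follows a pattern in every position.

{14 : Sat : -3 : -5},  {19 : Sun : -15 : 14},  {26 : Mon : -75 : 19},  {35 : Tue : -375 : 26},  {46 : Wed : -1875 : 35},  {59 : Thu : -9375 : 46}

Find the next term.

First entry goes 14, 19, 26, 35, 46, 59 → 74 (differences are 5, 7, 9, … (increasing by 2 each time)).
Day: runs through the weekdays Mon→Sun, so Sat, Sun, Mon, Tue, Wed, Thu → Fri.
Third entry: ×5 each step, so -3, -15, -75, -375, -1875, -9375 → -46875.
For the fourth entry, always the previous value of the first entry: -5, 14, 19, 26, 35, 46 → 59.
Combining the parts gives {74 : Fri : -46875 : 59}.

{74 : Fri : -46875 : 59}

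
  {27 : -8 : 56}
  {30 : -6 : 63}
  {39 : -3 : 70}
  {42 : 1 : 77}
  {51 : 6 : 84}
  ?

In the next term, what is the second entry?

12

First entry: 27, 30, 39, 42, 51 → 54 (alternating steps +3, +9, +3, +9, …).
Second entry — differences are 2, 3, 4, … (increasing by 1 each time): -8, -6, -3, 1, 6 → 12.
Third entry: +7 each step, so 56, 63, 70, 77, 84 → 91.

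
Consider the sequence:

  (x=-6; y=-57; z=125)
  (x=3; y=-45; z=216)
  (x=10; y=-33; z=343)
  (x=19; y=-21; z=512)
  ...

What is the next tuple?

(x=26; y=-9; z=729)

For the x, alternating steps +9, +7, +9, +7, …: -6, 3, 10, 19 → 26.
Y: -57, -45, -33, -21 → -9 (+12 each step).
Z goes 125, 216, 343, 512 → 729 (perfect cubes: 5³, 6³, 7³, …).
Putting it together: (x=26; y=-9; z=729).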